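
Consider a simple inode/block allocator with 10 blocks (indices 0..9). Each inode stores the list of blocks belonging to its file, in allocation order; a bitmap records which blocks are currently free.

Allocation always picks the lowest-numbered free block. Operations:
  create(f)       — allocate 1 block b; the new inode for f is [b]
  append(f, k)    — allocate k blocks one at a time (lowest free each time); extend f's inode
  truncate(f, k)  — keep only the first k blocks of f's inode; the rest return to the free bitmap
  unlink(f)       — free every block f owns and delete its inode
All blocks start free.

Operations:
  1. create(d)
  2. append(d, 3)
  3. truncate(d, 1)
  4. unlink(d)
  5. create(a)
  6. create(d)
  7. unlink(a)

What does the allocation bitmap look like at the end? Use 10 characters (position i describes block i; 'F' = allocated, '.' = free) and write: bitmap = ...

[1] create(d) — d=0 (map F.........)
[2] append(d, 3) — d=0,1,2,3 (map FFFF......)
[3] truncate(d, 1) — d=0 (map F.........)
[4] unlink(d) —  (map ..........)
[5] create(a) — a=0 (map F.........)
[6] create(d) — a=0 d=1 (map FF........)
[7] unlink(a) — d=1 (map .F........)

bitmap = .F........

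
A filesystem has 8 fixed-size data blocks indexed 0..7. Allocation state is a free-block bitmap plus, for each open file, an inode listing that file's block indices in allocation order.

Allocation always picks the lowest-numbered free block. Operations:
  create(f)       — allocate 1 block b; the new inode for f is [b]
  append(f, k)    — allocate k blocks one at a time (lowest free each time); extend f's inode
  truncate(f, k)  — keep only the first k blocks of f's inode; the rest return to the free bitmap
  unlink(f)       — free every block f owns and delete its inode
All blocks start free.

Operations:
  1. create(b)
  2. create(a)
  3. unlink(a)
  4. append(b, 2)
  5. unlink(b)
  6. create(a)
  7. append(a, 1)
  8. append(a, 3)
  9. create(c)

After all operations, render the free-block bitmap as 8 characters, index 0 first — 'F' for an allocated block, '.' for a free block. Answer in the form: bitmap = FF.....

after create(b) → b:[0]  free=[F.......]
after create(a) → a:[1], b:[0]  free=[FF......]
after unlink(a) → b:[0]  free=[F.......]
after append(b, 2) → b:[0, 1, 2]  free=[FFF.....]
after unlink(b) →   free=[........]
after create(a) → a:[0]  free=[F.......]
after append(a, 1) → a:[0, 1]  free=[FF......]
after append(a, 3) → a:[0, 1, 2, 3, 4]  free=[FFFFF...]
after create(c) → a:[0, 1, 2, 3, 4], c:[5]  free=[FFFFFF..]

bitmap = FFFFFF..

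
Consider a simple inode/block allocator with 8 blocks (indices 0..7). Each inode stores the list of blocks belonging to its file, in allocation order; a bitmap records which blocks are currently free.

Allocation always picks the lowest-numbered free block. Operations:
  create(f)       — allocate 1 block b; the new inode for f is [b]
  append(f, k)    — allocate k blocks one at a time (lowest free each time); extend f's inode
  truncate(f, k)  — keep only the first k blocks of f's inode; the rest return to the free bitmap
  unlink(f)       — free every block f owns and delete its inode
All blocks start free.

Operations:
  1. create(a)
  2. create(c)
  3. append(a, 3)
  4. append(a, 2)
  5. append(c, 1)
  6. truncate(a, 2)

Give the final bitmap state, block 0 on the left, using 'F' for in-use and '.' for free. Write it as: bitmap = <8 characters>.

bitmap = FFF....F

[1] create(a) — a=0 (map F.......)
[2] create(c) — a=0 c=1 (map FF......)
[3] append(a, 3) — a=0,2,3,4 c=1 (map FFFFF...)
[4] append(a, 2) — a=0,2,3,4,5,6 c=1 (map FFFFFFF.)
[5] append(c, 1) — a=0,2,3,4,5,6 c=1,7 (map FFFFFFFF)
[6] truncate(a, 2) — a=0,2 c=1,7 (map FFF....F)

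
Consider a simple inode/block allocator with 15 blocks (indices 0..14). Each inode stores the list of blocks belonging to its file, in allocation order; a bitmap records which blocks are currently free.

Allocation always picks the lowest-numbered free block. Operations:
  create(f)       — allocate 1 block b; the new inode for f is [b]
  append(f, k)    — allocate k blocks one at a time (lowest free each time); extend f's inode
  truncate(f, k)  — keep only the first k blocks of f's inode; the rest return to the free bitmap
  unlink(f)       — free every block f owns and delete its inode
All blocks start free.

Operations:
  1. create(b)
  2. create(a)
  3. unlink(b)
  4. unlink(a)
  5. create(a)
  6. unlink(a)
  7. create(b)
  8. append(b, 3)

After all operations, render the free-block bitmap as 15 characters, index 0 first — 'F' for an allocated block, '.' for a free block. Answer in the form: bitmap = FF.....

bitmap = FFFF...........

[1] create(b) — b=0 (map F..............)
[2] create(a) — a=1 b=0 (map FF.............)
[3] unlink(b) — a=1 (map .F.............)
[4] unlink(a) —  (map ...............)
[5] create(a) — a=0 (map F..............)
[6] unlink(a) —  (map ...............)
[7] create(b) — b=0 (map F..............)
[8] append(b, 3) — b=0,1,2,3 (map FFFF...........)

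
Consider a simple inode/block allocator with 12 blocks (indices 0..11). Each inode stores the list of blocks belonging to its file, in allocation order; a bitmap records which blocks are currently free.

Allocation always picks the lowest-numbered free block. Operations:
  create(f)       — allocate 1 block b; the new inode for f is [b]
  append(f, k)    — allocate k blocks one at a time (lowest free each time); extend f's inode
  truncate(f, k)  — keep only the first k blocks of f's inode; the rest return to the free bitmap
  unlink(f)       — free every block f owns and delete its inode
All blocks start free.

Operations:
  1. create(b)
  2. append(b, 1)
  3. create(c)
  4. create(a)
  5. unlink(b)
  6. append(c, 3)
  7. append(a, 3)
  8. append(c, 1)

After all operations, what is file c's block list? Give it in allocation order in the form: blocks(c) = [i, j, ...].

blocks(c) = [2, 0, 1, 4, 8]

create(b): bitmap=F........... | b=[0]
append(b, 1): bitmap=FF.......... | b=[0, 1]
create(c): bitmap=FFF......... | b=[0, 1] c=[2]
create(a): bitmap=FFFF........ | a=[3] b=[0, 1] c=[2]
unlink(b): bitmap=..FF........ | a=[3] c=[2]
append(c, 3): bitmap=FFFFF....... | a=[3] c=[2, 0, 1, 4]
append(a, 3): bitmap=FFFFFFFF.... | a=[3, 5, 6, 7] c=[2, 0, 1, 4]
append(c, 1): bitmap=FFFFFFFFF... | a=[3, 5, 6, 7] c=[2, 0, 1, 4, 8]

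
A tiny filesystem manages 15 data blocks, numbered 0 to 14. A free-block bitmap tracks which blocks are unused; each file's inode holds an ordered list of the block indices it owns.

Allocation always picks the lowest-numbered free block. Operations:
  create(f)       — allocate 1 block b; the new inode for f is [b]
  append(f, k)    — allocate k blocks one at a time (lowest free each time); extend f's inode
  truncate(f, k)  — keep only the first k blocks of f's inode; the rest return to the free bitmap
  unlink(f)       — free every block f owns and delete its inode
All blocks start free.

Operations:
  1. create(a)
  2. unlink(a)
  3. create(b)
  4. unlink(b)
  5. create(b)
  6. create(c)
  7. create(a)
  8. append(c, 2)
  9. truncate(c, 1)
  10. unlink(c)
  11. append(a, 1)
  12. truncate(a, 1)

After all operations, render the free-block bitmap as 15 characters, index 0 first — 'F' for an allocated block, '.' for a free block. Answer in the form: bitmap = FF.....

bitmap = F.F............

create(a): bitmap=F.............. | a=[0]
unlink(a): bitmap=............... | 
create(b): bitmap=F.............. | b=[0]
unlink(b): bitmap=............... | 
create(b): bitmap=F.............. | b=[0]
create(c): bitmap=FF............. | b=[0] c=[1]
create(a): bitmap=FFF............ | a=[2] b=[0] c=[1]
append(c, 2): bitmap=FFFFF.......... | a=[2] b=[0] c=[1, 3, 4]
truncate(c, 1): bitmap=FFF............ | a=[2] b=[0] c=[1]
unlink(c): bitmap=F.F............ | a=[2] b=[0]
append(a, 1): bitmap=FFF............ | a=[2, 1] b=[0]
truncate(a, 1): bitmap=F.F............ | a=[2] b=[0]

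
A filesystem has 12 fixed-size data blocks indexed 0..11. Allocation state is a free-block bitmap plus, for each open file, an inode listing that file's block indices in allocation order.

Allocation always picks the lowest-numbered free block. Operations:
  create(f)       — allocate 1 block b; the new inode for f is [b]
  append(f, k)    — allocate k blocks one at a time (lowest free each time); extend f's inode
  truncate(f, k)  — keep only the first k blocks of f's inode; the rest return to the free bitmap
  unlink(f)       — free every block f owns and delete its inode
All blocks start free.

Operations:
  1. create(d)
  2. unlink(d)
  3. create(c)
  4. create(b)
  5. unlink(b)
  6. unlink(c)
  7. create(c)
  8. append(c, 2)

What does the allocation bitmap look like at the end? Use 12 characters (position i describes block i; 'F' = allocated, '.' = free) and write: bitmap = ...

bitmap = FFF.........

create(d): bitmap=F........... | d=[0]
unlink(d): bitmap=............ | 
create(c): bitmap=F........... | c=[0]
create(b): bitmap=FF.......... | b=[1] c=[0]
unlink(b): bitmap=F........... | c=[0]
unlink(c): bitmap=............ | 
create(c): bitmap=F........... | c=[0]
append(c, 2): bitmap=FFF......... | c=[0, 1, 2]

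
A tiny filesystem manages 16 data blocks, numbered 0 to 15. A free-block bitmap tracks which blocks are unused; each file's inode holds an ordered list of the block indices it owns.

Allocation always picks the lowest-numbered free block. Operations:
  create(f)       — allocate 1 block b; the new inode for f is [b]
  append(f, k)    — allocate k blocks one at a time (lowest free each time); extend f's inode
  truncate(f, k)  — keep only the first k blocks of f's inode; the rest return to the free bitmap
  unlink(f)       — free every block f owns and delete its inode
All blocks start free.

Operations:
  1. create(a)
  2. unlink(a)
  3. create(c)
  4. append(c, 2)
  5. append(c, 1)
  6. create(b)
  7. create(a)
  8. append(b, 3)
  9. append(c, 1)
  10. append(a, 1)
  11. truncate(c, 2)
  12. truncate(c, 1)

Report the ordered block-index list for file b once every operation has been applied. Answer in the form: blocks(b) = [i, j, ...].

blocks(b) = [4, 6, 7, 8]

  1. create(a)  ⇒  F...............  {a→[0]}
  2. unlink(a)  ⇒  ................  {}
  3. create(c)  ⇒  F...............  {c→[0]}
  4. append(c, 2)  ⇒  FFF.............  {c→[0, 1, 2]}
  5. append(c, 1)  ⇒  FFFF............  {c→[0, 1, 2, 3]}
  6. create(b)  ⇒  FFFFF...........  {b→[4]; c→[0, 1, 2, 3]}
  7. create(a)  ⇒  FFFFFF..........  {a→[5]; b→[4]; c→[0, 1, 2, 3]}
  8. append(b, 3)  ⇒  FFFFFFFFF.......  {a→[5]; b→[4, 6, 7, 8]; c→[0, 1, 2, 3]}
  9. append(c, 1)  ⇒  FFFFFFFFFF......  {a→[5]; b→[4, 6, 7, 8]; c→[0, 1, 2, 3, 9]}
  10. append(a, 1)  ⇒  FFFFFFFFFFF.....  {a→[5, 10]; b→[4, 6, 7, 8]; c→[0, 1, 2, 3, 9]}
  11. truncate(c, 2)  ⇒  FF..FFFFF.F.....  {a→[5, 10]; b→[4, 6, 7, 8]; c→[0, 1]}
  12. truncate(c, 1)  ⇒  F...FFFFF.F.....  {a→[5, 10]; b→[4, 6, 7, 8]; c→[0]}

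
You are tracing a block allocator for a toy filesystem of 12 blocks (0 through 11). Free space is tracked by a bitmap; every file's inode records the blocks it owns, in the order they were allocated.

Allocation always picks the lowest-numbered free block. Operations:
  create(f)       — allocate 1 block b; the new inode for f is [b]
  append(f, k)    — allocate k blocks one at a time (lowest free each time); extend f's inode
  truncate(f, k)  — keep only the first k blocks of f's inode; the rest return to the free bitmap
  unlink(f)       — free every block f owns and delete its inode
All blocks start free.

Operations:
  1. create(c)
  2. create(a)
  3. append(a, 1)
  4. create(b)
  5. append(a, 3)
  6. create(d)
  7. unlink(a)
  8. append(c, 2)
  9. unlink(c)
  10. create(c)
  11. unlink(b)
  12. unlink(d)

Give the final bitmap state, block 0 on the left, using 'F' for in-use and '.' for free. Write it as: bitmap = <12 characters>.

[1] create(c) — c=0 (map F...........)
[2] create(a) — a=1 c=0 (map FF..........)
[3] append(a, 1) — a=1,2 c=0 (map FFF.........)
[4] create(b) — a=1,2 b=3 c=0 (map FFFF........)
[5] append(a, 3) — a=1,2,4,5,6 b=3 c=0 (map FFFFFFF.....)
[6] create(d) — a=1,2,4,5,6 b=3 c=0 d=7 (map FFFFFFFF....)
[7] unlink(a) — b=3 c=0 d=7 (map F..F...F....)
[8] append(c, 2) — b=3 c=0,1,2 d=7 (map FFFF...F....)
[9] unlink(c) — b=3 d=7 (map ...F...F....)
[10] create(c) — b=3 c=0 d=7 (map F..F...F....)
[11] unlink(b) — c=0 d=7 (map F......F....)
[12] unlink(d) — c=0 (map F...........)

bitmap = F...........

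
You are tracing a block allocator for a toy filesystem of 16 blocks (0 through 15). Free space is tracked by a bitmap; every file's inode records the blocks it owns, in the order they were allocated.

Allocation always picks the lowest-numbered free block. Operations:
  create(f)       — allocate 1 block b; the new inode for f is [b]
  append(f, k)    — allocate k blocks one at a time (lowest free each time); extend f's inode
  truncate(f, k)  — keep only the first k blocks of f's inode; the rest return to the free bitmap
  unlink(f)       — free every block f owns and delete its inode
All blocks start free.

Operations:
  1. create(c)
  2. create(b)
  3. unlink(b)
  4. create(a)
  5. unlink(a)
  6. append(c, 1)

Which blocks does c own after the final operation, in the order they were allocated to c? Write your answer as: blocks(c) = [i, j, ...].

  1. create(c)  ⇒  F...............  {c→[0]}
  2. create(b)  ⇒  FF..............  {b→[1]; c→[0]}
  3. unlink(b)  ⇒  F...............  {c→[0]}
  4. create(a)  ⇒  FF..............  {a→[1]; c→[0]}
  5. unlink(a)  ⇒  F...............  {c→[0]}
  6. append(c, 1)  ⇒  FF..............  {c→[0, 1]}

blocks(c) = [0, 1]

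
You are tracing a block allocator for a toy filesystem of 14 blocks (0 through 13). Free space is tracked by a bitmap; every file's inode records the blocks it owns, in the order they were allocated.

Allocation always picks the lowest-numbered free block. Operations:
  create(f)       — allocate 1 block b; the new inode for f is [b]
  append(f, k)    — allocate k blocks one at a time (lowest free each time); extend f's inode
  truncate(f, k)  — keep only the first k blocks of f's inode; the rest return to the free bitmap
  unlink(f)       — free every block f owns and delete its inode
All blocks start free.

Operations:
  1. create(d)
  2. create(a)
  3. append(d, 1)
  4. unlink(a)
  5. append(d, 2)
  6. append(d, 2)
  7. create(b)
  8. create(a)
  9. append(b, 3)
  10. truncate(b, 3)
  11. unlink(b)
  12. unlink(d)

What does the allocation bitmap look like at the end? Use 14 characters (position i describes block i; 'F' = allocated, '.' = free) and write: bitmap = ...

bitmap = .......F......

  1. create(d)  ⇒  F.............  {d→[0]}
  2. create(a)  ⇒  FF............  {a→[1]; d→[0]}
  3. append(d, 1)  ⇒  FFF...........  {a→[1]; d→[0, 2]}
  4. unlink(a)  ⇒  F.F...........  {d→[0, 2]}
  5. append(d, 2)  ⇒  FFFF..........  {d→[0, 2, 1, 3]}
  6. append(d, 2)  ⇒  FFFFFF........  {d→[0, 2, 1, 3, 4, 5]}
  7. create(b)  ⇒  FFFFFFF.......  {b→[6]; d→[0, 2, 1, 3, 4, 5]}
  8. create(a)  ⇒  FFFFFFFF......  {a→[7]; b→[6]; d→[0, 2, 1, 3, 4, 5]}
  9. append(b, 3)  ⇒  FFFFFFFFFFF...  {a→[7]; b→[6, 8, 9, 10]; d→[0, 2, 1, 3, 4, 5]}
  10. truncate(b, 3)  ⇒  FFFFFFFFFF....  {a→[7]; b→[6, 8, 9]; d→[0, 2, 1, 3, 4, 5]}
  11. unlink(b)  ⇒  FFFFFF.F......  {a→[7]; d→[0, 2, 1, 3, 4, 5]}
  12. unlink(d)  ⇒  .......F......  {a→[7]}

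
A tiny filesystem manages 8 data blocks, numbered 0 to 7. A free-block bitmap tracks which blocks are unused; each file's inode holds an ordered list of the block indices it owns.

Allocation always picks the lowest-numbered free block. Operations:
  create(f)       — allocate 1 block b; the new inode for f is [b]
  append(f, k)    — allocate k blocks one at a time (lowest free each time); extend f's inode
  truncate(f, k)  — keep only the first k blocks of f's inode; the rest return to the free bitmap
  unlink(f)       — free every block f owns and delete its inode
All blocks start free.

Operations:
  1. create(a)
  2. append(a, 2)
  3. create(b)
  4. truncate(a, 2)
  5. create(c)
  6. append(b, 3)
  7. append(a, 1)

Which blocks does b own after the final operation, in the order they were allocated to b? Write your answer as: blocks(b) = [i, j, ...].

create(a): bitmap=F....... | a=[0]
append(a, 2): bitmap=FFF..... | a=[0, 1, 2]
create(b): bitmap=FFFF.... | a=[0, 1, 2] b=[3]
truncate(a, 2): bitmap=FF.F.... | a=[0, 1] b=[3]
create(c): bitmap=FFFF.... | a=[0, 1] b=[3] c=[2]
append(b, 3): bitmap=FFFFFFF. | a=[0, 1] b=[3, 4, 5, 6] c=[2]
append(a, 1): bitmap=FFFFFFFF | a=[0, 1, 7] b=[3, 4, 5, 6] c=[2]

blocks(b) = [3, 4, 5, 6]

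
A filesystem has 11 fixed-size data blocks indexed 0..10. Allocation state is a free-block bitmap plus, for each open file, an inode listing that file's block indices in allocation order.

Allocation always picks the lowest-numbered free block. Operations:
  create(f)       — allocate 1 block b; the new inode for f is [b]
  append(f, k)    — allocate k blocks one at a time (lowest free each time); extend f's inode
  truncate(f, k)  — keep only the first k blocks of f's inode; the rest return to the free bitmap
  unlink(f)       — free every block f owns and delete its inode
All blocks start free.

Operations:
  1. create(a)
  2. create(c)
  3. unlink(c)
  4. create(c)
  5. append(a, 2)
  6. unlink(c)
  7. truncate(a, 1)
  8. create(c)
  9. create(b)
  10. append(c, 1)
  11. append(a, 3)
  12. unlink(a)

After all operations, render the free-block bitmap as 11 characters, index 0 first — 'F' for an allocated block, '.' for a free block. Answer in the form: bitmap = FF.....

[1] create(a) — a=0 (map F..........)
[2] create(c) — a=0 c=1 (map FF.........)
[3] unlink(c) — a=0 (map F..........)
[4] create(c) — a=0 c=1 (map FF.........)
[5] append(a, 2) — a=0,2,3 c=1 (map FFFF.......)
[6] unlink(c) — a=0,2,3 (map F.FF.......)
[7] truncate(a, 1) — a=0 (map F..........)
[8] create(c) — a=0 c=1 (map FF.........)
[9] create(b) — a=0 b=2 c=1 (map FFF........)
[10] append(c, 1) — a=0 b=2 c=1,3 (map FFFF.......)
[11] append(a, 3) — a=0,4,5,6 b=2 c=1,3 (map FFFFFFF....)
[12] unlink(a) — b=2 c=1,3 (map .FFF.......)

bitmap = .FFF.......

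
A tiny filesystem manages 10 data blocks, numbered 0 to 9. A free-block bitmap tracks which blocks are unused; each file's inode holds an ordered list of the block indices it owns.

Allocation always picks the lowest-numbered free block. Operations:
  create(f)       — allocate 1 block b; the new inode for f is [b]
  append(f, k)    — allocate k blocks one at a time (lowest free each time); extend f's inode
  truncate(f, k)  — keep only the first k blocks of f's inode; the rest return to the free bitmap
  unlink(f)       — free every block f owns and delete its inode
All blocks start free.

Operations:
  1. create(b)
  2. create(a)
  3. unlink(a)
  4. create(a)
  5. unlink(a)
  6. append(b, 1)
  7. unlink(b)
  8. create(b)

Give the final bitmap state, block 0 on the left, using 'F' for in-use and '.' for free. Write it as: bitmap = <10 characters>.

create(b): bitmap=F......... | b=[0]
create(a): bitmap=FF........ | a=[1] b=[0]
unlink(a): bitmap=F......... | b=[0]
create(a): bitmap=FF........ | a=[1] b=[0]
unlink(a): bitmap=F......... | b=[0]
append(b, 1): bitmap=FF........ | b=[0, 1]
unlink(b): bitmap=.......... | 
create(b): bitmap=F......... | b=[0]

bitmap = F.........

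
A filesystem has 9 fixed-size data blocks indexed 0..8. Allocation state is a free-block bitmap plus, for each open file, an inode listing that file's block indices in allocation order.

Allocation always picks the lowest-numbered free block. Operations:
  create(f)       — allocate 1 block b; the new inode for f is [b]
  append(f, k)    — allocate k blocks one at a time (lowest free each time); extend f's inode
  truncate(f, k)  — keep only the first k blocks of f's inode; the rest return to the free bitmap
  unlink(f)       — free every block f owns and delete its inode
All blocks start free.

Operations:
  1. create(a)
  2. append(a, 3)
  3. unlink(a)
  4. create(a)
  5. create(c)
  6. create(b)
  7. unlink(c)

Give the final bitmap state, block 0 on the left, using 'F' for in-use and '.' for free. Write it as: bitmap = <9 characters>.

create(a): bitmap=F........ | a=[0]
append(a, 3): bitmap=FFFF..... | a=[0, 1, 2, 3]
unlink(a): bitmap=......... | 
create(a): bitmap=F........ | a=[0]
create(c): bitmap=FF....... | a=[0] c=[1]
create(b): bitmap=FFF...... | a=[0] b=[2] c=[1]
unlink(c): bitmap=F.F...... | a=[0] b=[2]

bitmap = F.F......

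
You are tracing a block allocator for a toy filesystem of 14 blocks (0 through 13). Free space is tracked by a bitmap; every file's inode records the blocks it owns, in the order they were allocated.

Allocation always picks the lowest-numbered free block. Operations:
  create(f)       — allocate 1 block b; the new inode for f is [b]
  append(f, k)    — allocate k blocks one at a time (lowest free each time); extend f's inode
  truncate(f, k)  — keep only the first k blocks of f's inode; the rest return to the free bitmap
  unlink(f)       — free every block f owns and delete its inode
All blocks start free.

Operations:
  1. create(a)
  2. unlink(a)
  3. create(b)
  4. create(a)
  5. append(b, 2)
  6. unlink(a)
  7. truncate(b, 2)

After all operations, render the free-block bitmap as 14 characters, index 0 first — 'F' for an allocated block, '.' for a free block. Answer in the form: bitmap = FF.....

[1] create(a) — a=0 (map F.............)
[2] unlink(a) —  (map ..............)
[3] create(b) — b=0 (map F.............)
[4] create(a) — a=1 b=0 (map FF............)
[5] append(b, 2) — a=1 b=0,2,3 (map FFFF..........)
[6] unlink(a) — b=0,2,3 (map F.FF..........)
[7] truncate(b, 2) — b=0,2 (map F.F...........)

bitmap = F.F...........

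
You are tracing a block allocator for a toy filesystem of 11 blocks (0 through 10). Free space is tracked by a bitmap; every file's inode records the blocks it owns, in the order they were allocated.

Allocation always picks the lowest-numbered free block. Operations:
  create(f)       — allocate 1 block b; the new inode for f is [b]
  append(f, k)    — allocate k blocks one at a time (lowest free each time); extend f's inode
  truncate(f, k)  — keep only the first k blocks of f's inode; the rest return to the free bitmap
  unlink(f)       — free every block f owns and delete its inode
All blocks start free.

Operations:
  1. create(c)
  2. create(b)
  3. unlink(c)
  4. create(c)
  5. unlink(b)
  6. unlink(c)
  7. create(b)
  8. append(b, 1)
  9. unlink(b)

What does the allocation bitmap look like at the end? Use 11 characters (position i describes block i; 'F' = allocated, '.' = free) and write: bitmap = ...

bitmap = ...........

  1. create(c)  ⇒  F..........  {c→[0]}
  2. create(b)  ⇒  FF.........  {b→[1]; c→[0]}
  3. unlink(c)  ⇒  .F.........  {b→[1]}
  4. create(c)  ⇒  FF.........  {b→[1]; c→[0]}
  5. unlink(b)  ⇒  F..........  {c→[0]}
  6. unlink(c)  ⇒  ...........  {}
  7. create(b)  ⇒  F..........  {b→[0]}
  8. append(b, 1)  ⇒  FF.........  {b→[0, 1]}
  9. unlink(b)  ⇒  ...........  {}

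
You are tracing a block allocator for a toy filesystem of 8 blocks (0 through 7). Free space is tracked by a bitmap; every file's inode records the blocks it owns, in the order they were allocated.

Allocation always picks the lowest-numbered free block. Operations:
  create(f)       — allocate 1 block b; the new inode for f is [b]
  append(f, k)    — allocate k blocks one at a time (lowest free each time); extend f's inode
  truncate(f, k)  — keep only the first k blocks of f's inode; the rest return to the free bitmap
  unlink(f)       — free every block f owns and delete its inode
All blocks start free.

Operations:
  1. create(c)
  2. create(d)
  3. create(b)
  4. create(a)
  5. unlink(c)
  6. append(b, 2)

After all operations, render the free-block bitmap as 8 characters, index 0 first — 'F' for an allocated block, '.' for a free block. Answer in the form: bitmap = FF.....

bitmap = FFFFF...

after create(c) → c:[0]  free=[F.......]
after create(d) → c:[0], d:[1]  free=[FF......]
after create(b) → b:[2], c:[0], d:[1]  free=[FFF.....]
after create(a) → a:[3], b:[2], c:[0], d:[1]  free=[FFFF....]
after unlink(c) → a:[3], b:[2], d:[1]  free=[.FFF....]
after append(b, 2) → a:[3], b:[2, 0, 4], d:[1]  free=[FFFFF...]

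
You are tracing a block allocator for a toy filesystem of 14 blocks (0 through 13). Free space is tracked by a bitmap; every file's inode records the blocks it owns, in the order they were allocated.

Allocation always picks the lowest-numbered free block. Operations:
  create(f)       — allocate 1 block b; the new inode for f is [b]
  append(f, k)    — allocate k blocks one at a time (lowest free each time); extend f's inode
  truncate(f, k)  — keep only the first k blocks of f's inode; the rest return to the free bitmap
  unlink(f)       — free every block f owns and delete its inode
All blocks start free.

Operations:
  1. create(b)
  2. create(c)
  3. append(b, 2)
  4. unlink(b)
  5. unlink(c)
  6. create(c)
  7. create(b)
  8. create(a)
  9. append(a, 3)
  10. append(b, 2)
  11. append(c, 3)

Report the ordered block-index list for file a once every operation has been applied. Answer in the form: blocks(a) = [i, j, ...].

blocks(a) = [2, 3, 4, 5]

  1. create(b)  ⇒  F.............  {b→[0]}
  2. create(c)  ⇒  FF............  {b→[0]; c→[1]}
  3. append(b, 2)  ⇒  FFFF..........  {b→[0, 2, 3]; c→[1]}
  4. unlink(b)  ⇒  .F............  {c→[1]}
  5. unlink(c)  ⇒  ..............  {}
  6. create(c)  ⇒  F.............  {c→[0]}
  7. create(b)  ⇒  FF............  {b→[1]; c→[0]}
  8. create(a)  ⇒  FFF...........  {a→[2]; b→[1]; c→[0]}
  9. append(a, 3)  ⇒  FFFFFF........  {a→[2, 3, 4, 5]; b→[1]; c→[0]}
  10. append(b, 2)  ⇒  FFFFFFFF......  {a→[2, 3, 4, 5]; b→[1, 6, 7]; c→[0]}
  11. append(c, 3)  ⇒  FFFFFFFFFFF...  {a→[2, 3, 4, 5]; b→[1, 6, 7]; c→[0, 8, 9, 10]}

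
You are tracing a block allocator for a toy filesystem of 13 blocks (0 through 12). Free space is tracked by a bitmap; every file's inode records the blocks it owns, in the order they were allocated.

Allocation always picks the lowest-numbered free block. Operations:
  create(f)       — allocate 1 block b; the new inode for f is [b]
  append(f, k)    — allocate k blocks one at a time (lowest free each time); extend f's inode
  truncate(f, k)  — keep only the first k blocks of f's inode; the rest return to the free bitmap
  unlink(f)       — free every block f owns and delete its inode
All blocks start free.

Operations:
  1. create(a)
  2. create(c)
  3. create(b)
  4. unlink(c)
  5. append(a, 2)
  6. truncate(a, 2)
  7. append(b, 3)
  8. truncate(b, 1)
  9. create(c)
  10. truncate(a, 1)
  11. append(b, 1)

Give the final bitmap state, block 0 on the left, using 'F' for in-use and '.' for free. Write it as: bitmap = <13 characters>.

after create(a) → a:[0]  free=[F............]
after create(c) → a:[0], c:[1]  free=[FF...........]
after create(b) → a:[0], b:[2], c:[1]  free=[FFF..........]
after unlink(c) → a:[0], b:[2]  free=[F.F..........]
after append(a, 2) → a:[0, 1, 3], b:[2]  free=[FFFF.........]
after truncate(a, 2) → a:[0, 1], b:[2]  free=[FFF..........]
after append(b, 3) → a:[0, 1], b:[2, 3, 4, 5]  free=[FFFFFF.......]
after truncate(b, 1) → a:[0, 1], b:[2]  free=[FFF..........]
after create(c) → a:[0, 1], b:[2], c:[3]  free=[FFFF.........]
after truncate(a, 1) → a:[0], b:[2], c:[3]  free=[F.FF.........]
after append(b, 1) → a:[0], b:[2, 1], c:[3]  free=[FFFF.........]

bitmap = FFFF.........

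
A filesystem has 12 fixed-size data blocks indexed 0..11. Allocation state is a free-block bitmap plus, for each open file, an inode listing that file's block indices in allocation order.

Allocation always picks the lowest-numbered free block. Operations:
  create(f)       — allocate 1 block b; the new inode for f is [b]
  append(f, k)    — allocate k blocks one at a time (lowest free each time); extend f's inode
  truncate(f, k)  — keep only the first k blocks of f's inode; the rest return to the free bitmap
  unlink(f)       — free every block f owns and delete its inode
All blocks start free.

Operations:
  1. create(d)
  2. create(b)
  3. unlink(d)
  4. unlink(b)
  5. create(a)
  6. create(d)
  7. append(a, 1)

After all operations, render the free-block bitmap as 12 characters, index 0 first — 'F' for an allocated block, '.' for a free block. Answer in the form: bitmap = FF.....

[1] create(d) — d=0 (map F...........)
[2] create(b) — b=1 d=0 (map FF..........)
[3] unlink(d) — b=1 (map .F..........)
[4] unlink(b) —  (map ............)
[5] create(a) — a=0 (map F...........)
[6] create(d) — a=0 d=1 (map FF..........)
[7] append(a, 1) — a=0,2 d=1 (map FFF.........)

bitmap = FFF.........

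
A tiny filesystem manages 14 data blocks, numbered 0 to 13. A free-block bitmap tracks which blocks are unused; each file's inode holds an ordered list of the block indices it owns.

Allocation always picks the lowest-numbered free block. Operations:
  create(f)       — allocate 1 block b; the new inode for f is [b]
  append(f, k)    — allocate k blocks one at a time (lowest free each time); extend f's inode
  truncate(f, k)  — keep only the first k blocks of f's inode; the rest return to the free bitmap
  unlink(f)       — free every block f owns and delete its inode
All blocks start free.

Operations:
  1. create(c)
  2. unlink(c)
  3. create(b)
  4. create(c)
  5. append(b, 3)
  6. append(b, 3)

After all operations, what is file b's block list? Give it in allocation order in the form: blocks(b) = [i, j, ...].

  1. create(c)  ⇒  F.............  {c→[0]}
  2. unlink(c)  ⇒  ..............  {}
  3. create(b)  ⇒  F.............  {b→[0]}
  4. create(c)  ⇒  FF............  {b→[0]; c→[1]}
  5. append(b, 3)  ⇒  FFFFF.........  {b→[0, 2, 3, 4]; c→[1]}
  6. append(b, 3)  ⇒  FFFFFFFF......  {b→[0, 2, 3, 4, 5, 6, 7]; c→[1]}

blocks(b) = [0, 2, 3, 4, 5, 6, 7]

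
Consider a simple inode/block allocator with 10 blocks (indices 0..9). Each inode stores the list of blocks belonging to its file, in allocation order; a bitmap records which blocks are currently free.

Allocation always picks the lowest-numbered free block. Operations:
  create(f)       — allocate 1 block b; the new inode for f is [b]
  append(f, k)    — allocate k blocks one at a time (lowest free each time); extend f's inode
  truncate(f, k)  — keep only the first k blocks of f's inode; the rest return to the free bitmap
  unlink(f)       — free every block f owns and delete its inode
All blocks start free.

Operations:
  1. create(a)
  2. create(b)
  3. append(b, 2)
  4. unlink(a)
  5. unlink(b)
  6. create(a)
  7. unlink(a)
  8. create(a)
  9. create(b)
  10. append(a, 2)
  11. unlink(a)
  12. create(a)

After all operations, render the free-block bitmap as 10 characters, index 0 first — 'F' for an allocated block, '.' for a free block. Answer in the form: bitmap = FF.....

  1. create(a)  ⇒  F.........  {a→[0]}
  2. create(b)  ⇒  FF........  {a→[0]; b→[1]}
  3. append(b, 2)  ⇒  FFFF......  {a→[0]; b→[1, 2, 3]}
  4. unlink(a)  ⇒  .FFF......  {b→[1, 2, 3]}
  5. unlink(b)  ⇒  ..........  {}
  6. create(a)  ⇒  F.........  {a→[0]}
  7. unlink(a)  ⇒  ..........  {}
  8. create(a)  ⇒  F.........  {a→[0]}
  9. create(b)  ⇒  FF........  {a→[0]; b→[1]}
  10. append(a, 2)  ⇒  FFFF......  {a→[0, 2, 3]; b→[1]}
  11. unlink(a)  ⇒  .F........  {b→[1]}
  12. create(a)  ⇒  FF........  {a→[0]; b→[1]}

bitmap = FF........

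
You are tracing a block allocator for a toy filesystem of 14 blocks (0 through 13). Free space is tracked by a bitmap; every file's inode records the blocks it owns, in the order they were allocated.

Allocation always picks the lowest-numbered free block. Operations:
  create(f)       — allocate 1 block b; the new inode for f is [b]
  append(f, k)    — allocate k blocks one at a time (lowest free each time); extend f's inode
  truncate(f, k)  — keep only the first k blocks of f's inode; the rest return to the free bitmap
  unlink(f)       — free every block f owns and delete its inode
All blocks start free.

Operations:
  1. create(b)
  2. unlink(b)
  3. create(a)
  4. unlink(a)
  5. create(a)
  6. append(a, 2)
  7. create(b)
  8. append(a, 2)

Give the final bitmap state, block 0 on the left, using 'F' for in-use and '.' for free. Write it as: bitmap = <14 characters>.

[1] create(b) — b=0 (map F.............)
[2] unlink(b) —  (map ..............)
[3] create(a) — a=0 (map F.............)
[4] unlink(a) —  (map ..............)
[5] create(a) — a=0 (map F.............)
[6] append(a, 2) — a=0,1,2 (map FFF...........)
[7] create(b) — a=0,1,2 b=3 (map FFFF..........)
[8] append(a, 2) — a=0,1,2,4,5 b=3 (map FFFFFF........)

bitmap = FFFFFF........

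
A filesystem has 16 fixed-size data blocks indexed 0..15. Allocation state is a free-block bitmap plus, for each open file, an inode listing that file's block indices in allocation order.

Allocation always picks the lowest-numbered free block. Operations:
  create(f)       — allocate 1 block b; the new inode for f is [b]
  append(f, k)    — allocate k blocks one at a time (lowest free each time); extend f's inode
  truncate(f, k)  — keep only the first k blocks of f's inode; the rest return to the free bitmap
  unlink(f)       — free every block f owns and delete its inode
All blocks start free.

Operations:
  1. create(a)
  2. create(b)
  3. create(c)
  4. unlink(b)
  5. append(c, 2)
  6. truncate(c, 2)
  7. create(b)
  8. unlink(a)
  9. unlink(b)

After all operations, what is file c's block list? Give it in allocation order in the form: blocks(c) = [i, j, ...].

blocks(c) = [2, 1]

after create(a) → a:[0]  free=[F...............]
after create(b) → a:[0], b:[1]  free=[FF..............]
after create(c) → a:[0], b:[1], c:[2]  free=[FFF.............]
after unlink(b) → a:[0], c:[2]  free=[F.F.............]
after append(c, 2) → a:[0], c:[2, 1, 3]  free=[FFFF............]
after truncate(c, 2) → a:[0], c:[2, 1]  free=[FFF.............]
after create(b) → a:[0], b:[3], c:[2, 1]  free=[FFFF............]
after unlink(a) → b:[3], c:[2, 1]  free=[.FFF............]
after unlink(b) → c:[2, 1]  free=[.FF.............]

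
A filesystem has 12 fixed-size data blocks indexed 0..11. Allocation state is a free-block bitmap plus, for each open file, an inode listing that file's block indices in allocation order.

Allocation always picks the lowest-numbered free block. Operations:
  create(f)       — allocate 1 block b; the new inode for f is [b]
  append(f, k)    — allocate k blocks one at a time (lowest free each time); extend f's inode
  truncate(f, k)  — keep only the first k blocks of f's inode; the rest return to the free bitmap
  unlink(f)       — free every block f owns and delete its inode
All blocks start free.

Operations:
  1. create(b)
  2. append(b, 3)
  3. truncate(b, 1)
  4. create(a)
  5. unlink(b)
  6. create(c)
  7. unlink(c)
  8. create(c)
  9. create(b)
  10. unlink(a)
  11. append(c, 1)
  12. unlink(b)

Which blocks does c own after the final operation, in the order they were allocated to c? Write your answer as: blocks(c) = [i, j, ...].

blocks(c) = [0, 1]

after create(b) → b:[0]  free=[F...........]
after append(b, 3) → b:[0, 1, 2, 3]  free=[FFFF........]
after truncate(b, 1) → b:[0]  free=[F...........]
after create(a) → a:[1], b:[0]  free=[FF..........]
after unlink(b) → a:[1]  free=[.F..........]
after create(c) → a:[1], c:[0]  free=[FF..........]
after unlink(c) → a:[1]  free=[.F..........]
after create(c) → a:[1], c:[0]  free=[FF..........]
after create(b) → a:[1], b:[2], c:[0]  free=[FFF.........]
after unlink(a) → b:[2], c:[0]  free=[F.F.........]
after append(c, 1) → b:[2], c:[0, 1]  free=[FFF.........]
after unlink(b) → c:[0, 1]  free=[FF..........]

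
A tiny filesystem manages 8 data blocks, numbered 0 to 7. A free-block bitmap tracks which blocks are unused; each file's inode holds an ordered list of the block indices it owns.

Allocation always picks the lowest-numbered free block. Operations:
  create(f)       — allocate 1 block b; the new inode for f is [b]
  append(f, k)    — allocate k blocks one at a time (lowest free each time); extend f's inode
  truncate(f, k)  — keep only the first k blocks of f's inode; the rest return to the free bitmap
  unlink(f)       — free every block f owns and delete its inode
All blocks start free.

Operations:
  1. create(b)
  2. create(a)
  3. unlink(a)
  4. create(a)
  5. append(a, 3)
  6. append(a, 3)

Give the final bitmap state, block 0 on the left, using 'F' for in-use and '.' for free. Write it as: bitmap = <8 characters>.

after create(b) → b:[0]  free=[F.......]
after create(a) → a:[1], b:[0]  free=[FF......]
after unlink(a) → b:[0]  free=[F.......]
after create(a) → a:[1], b:[0]  free=[FF......]
after append(a, 3) → a:[1, 2, 3, 4], b:[0]  free=[FFFFF...]
after append(a, 3) → a:[1, 2, 3, 4, 5, 6, 7], b:[0]  free=[FFFFFFFF]

bitmap = FFFFFFFF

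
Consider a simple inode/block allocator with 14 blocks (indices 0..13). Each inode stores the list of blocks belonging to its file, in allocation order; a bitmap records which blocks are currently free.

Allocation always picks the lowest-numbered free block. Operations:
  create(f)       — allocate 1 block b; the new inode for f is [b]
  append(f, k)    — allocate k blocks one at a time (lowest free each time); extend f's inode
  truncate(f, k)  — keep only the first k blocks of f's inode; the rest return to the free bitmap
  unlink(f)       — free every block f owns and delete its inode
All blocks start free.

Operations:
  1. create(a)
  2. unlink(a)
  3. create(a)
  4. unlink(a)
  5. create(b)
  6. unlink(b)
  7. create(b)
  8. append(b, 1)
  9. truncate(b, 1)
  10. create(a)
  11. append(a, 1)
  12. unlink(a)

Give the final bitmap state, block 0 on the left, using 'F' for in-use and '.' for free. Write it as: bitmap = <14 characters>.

[1] create(a) — a=0 (map F.............)
[2] unlink(a) —  (map ..............)
[3] create(a) — a=0 (map F.............)
[4] unlink(a) —  (map ..............)
[5] create(b) — b=0 (map F.............)
[6] unlink(b) —  (map ..............)
[7] create(b) — b=0 (map F.............)
[8] append(b, 1) — b=0,1 (map FF............)
[9] truncate(b, 1) — b=0 (map F.............)
[10] create(a) — a=1 b=0 (map FF............)
[11] append(a, 1) — a=1,2 b=0 (map FFF...........)
[12] unlink(a) — b=0 (map F.............)

bitmap = F.............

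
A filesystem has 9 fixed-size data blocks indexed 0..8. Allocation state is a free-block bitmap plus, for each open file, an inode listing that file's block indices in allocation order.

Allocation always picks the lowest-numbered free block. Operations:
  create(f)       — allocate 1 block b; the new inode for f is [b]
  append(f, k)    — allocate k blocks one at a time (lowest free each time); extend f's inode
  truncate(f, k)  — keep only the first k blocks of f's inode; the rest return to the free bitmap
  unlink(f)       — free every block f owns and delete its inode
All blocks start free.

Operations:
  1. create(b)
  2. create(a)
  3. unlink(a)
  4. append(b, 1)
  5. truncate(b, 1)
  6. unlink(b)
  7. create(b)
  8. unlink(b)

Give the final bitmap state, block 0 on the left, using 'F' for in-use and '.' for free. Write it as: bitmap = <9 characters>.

create(b): bitmap=F........ | b=[0]
create(a): bitmap=FF....... | a=[1] b=[0]
unlink(a): bitmap=F........ | b=[0]
append(b, 1): bitmap=FF....... | b=[0, 1]
truncate(b, 1): bitmap=F........ | b=[0]
unlink(b): bitmap=......... | 
create(b): bitmap=F........ | b=[0]
unlink(b): bitmap=......... | 

bitmap = .........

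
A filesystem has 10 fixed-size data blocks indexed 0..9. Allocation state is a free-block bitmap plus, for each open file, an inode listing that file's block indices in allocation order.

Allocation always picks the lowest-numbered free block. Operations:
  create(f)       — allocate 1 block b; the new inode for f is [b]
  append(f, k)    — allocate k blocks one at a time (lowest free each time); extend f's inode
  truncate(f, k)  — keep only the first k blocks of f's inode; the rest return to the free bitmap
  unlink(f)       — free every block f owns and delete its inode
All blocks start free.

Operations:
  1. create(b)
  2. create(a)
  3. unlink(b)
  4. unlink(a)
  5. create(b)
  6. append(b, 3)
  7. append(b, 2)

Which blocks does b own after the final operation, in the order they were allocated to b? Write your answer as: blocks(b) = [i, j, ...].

create(b): bitmap=F......... | b=[0]
create(a): bitmap=FF........ | a=[1] b=[0]
unlink(b): bitmap=.F........ | a=[1]
unlink(a): bitmap=.......... | 
create(b): bitmap=F......... | b=[0]
append(b, 3): bitmap=FFFF...... | b=[0, 1, 2, 3]
append(b, 2): bitmap=FFFFFF.... | b=[0, 1, 2, 3, 4, 5]

blocks(b) = [0, 1, 2, 3, 4, 5]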